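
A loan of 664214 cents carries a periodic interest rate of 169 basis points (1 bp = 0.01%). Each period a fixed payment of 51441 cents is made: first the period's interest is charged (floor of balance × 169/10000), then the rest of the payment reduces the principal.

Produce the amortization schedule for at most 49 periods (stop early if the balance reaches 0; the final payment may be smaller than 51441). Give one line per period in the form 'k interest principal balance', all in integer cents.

1. interest=⌊664214·169/10000⌋=11225; principal=51441-11225=40216; balance=664214-40216=623998
2. interest=⌊623998·169/10000⌋=10545; principal=51441-10545=40896; balance=623998-40896=583102
3. interest=⌊583102·169/10000⌋=9854; principal=51441-9854=41587; balance=583102-41587=541515
4. interest=⌊541515·169/10000⌋=9151; principal=51441-9151=42290; balance=541515-42290=499225
5. interest=⌊499225·169/10000⌋=8436; principal=51441-8436=43005; balance=499225-43005=456220
6. interest=⌊456220·169/10000⌋=7710; principal=51441-7710=43731; balance=456220-43731=412489
7. interest=⌊412489·169/10000⌋=6971; principal=51441-6971=44470; balance=412489-44470=368019
8. interest=⌊368019·169/10000⌋=6219; principal=51441-6219=45222; balance=368019-45222=322797
9. interest=⌊322797·169/10000⌋=5455; principal=51441-5455=45986; balance=322797-45986=276811
10. interest=⌊276811·169/10000⌋=4678; principal=51441-4678=46763; balance=276811-46763=230048
11. interest=⌊230048·169/10000⌋=3887; principal=51441-3887=47554; balance=230048-47554=182494
12. interest=⌊182494·169/10000⌋=3084; principal=51441-3084=48357; balance=182494-48357=134137
13. interest=⌊134137·169/10000⌋=2266; principal=51441-2266=49175; balance=134137-49175=84962
14. interest=⌊84962·169/10000⌋=1435; principal=51441-1435=50006; balance=84962-50006=34956
15. interest=⌊34956·169/10000⌋=590; principal=min(51441-590,34956)=34956; balance=34956-34956=0

1 11225 40216 623998
2 10545 40896 583102
3 9854 41587 541515
4 9151 42290 499225
5 8436 43005 456220
6 7710 43731 412489
7 6971 44470 368019
8 6219 45222 322797
9 5455 45986 276811
10 4678 46763 230048
11 3887 47554 182494
12 3084 48357 134137
13 2266 49175 84962
14 1435 50006 34956
15 590 34956 0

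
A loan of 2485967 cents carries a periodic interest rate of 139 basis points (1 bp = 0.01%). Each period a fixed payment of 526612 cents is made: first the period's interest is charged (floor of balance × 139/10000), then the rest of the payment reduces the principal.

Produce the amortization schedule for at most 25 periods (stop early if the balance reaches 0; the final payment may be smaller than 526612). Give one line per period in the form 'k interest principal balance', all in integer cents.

1. interest=⌊2485967·139/10000⌋=34554; principal=526612-34554=492058; balance=2485967-492058=1993909
2. interest=⌊1993909·139/10000⌋=27715; principal=526612-27715=498897; balance=1993909-498897=1495012
3. interest=⌊1495012·139/10000⌋=20780; principal=526612-20780=505832; balance=1495012-505832=989180
4. interest=⌊989180·139/10000⌋=13749; principal=526612-13749=512863; balance=989180-512863=476317
5. interest=⌊476317·139/10000⌋=6620; principal=min(526612-6620,476317)=476317; balance=476317-476317=0

1 34554 492058 1993909
2 27715 498897 1495012
3 20780 505832 989180
4 13749 512863 476317
5 6620 476317 0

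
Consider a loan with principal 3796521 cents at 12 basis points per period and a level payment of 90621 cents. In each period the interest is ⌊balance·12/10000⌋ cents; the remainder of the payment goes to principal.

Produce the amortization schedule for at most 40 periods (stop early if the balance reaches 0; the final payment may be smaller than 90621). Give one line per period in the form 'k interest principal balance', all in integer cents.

1 4555 86066 3710455
2 4452 86169 3624286
3 4349 86272 3538014
4 4245 86376 3451638
5 4141 86480 3365158
6 4038 86583 3278575
7 3934 86687 3191888
8 3830 86791 3105097
9 3726 86895 3018202
10 3621 87000 2931202
11 3517 87104 2844098
12 3412 87209 2756889
13 3308 87313 2669576
14 3203 87418 2582158
15 3098 87523 2494635
16 2993 87628 2407007
17 2888 87733 2319274
18 2783 87838 2231436
19 2677 87944 2143492
20 2572 88049 2055443
21 2466 88155 1967288
22 2360 88261 1879027
23 2254 88367 1790660
24 2148 88473 1702187
25 2042 88579 1613608
26 1936 88685 1524923
27 1829 88792 1436131
28 1723 88898 1347233
29 1616 89005 1258228
30 1509 89112 1169116
31 1402 89219 1079897
32 1295 89326 990571
33 1188 89433 901138
34 1081 89540 811598
35 973 89648 721950
36 866 89755 632195
37 758 89863 542332
38 650 89971 452361
39 542 90079 362282
40 434 90187 272095

1. interest=⌊3796521·12/10000⌋=4555; principal=90621-4555=86066; balance=3796521-86066=3710455
2. interest=⌊3710455·12/10000⌋=4452; principal=90621-4452=86169; balance=3710455-86169=3624286
3. interest=⌊3624286·12/10000⌋=4349; principal=90621-4349=86272; balance=3624286-86272=3538014
4. interest=⌊3538014·12/10000⌋=4245; principal=90621-4245=86376; balance=3538014-86376=3451638
5. interest=⌊3451638·12/10000⌋=4141; principal=90621-4141=86480; balance=3451638-86480=3365158
6. interest=⌊3365158·12/10000⌋=4038; principal=90621-4038=86583; balance=3365158-86583=3278575
7. interest=⌊3278575·12/10000⌋=3934; principal=90621-3934=86687; balance=3278575-86687=3191888
8. interest=⌊3191888·12/10000⌋=3830; principal=90621-3830=86791; balance=3191888-86791=3105097
9. interest=⌊3105097·12/10000⌋=3726; principal=90621-3726=86895; balance=3105097-86895=3018202
10. interest=⌊3018202·12/10000⌋=3621; principal=90621-3621=87000; balance=3018202-87000=2931202
11. interest=⌊2931202·12/10000⌋=3517; principal=90621-3517=87104; balance=2931202-87104=2844098
12. interest=⌊2844098·12/10000⌋=3412; principal=90621-3412=87209; balance=2844098-87209=2756889
13. interest=⌊2756889·12/10000⌋=3308; principal=90621-3308=87313; balance=2756889-87313=2669576
14. interest=⌊2669576·12/10000⌋=3203; principal=90621-3203=87418; balance=2669576-87418=2582158
15. interest=⌊2582158·12/10000⌋=3098; principal=90621-3098=87523; balance=2582158-87523=2494635
16. interest=⌊2494635·12/10000⌋=2993; principal=90621-2993=87628; balance=2494635-87628=2407007
17. interest=⌊2407007·12/10000⌋=2888; principal=90621-2888=87733; balance=2407007-87733=2319274
18. interest=⌊2319274·12/10000⌋=2783; principal=90621-2783=87838; balance=2319274-87838=2231436
19. interest=⌊2231436·12/10000⌋=2677; principal=90621-2677=87944; balance=2231436-87944=2143492
20. interest=⌊2143492·12/10000⌋=2572; principal=90621-2572=88049; balance=2143492-88049=2055443
21. interest=⌊2055443·12/10000⌋=2466; principal=90621-2466=88155; balance=2055443-88155=1967288
22. interest=⌊1967288·12/10000⌋=2360; principal=90621-2360=88261; balance=1967288-88261=1879027
23. interest=⌊1879027·12/10000⌋=2254; principal=90621-2254=88367; balance=1879027-88367=1790660
24. interest=⌊1790660·12/10000⌋=2148; principal=90621-2148=88473; balance=1790660-88473=1702187
25. interest=⌊1702187·12/10000⌋=2042; principal=90621-2042=88579; balance=1702187-88579=1613608
26. interest=⌊1613608·12/10000⌋=1936; principal=90621-1936=88685; balance=1613608-88685=1524923
27. interest=⌊1524923·12/10000⌋=1829; principal=90621-1829=88792; balance=1524923-88792=1436131
28. interest=⌊1436131·12/10000⌋=1723; principal=90621-1723=88898; balance=1436131-88898=1347233
29. interest=⌊1347233·12/10000⌋=1616; principal=90621-1616=89005; balance=1347233-89005=1258228
30. interest=⌊1258228·12/10000⌋=1509; principal=90621-1509=89112; balance=1258228-89112=1169116
31. interest=⌊1169116·12/10000⌋=1402; principal=90621-1402=89219; balance=1169116-89219=1079897
32. interest=⌊1079897·12/10000⌋=1295; principal=90621-1295=89326; balance=1079897-89326=990571
33. interest=⌊990571·12/10000⌋=1188; principal=90621-1188=89433; balance=990571-89433=901138
34. interest=⌊901138·12/10000⌋=1081; principal=90621-1081=89540; balance=901138-89540=811598
35. interest=⌊811598·12/10000⌋=973; principal=90621-973=89648; balance=811598-89648=721950
36. interest=⌊721950·12/10000⌋=866; principal=90621-866=89755; balance=721950-89755=632195
37. interest=⌊632195·12/10000⌋=758; principal=90621-758=89863; balance=632195-89863=542332
38. interest=⌊542332·12/10000⌋=650; principal=90621-650=89971; balance=542332-89971=452361
39. interest=⌊452361·12/10000⌋=542; principal=90621-542=90079; balance=452361-90079=362282
40. interest=⌊362282·12/10000⌋=434; principal=90621-434=90187; balance=362282-90187=272095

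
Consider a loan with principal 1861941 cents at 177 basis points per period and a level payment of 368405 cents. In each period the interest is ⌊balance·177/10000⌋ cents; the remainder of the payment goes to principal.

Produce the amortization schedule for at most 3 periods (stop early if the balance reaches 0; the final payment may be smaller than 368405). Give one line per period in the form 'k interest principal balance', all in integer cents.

1. interest=⌊1861941·177/10000⌋=32956; principal=368405-32956=335449; balance=1861941-335449=1526492
2. interest=⌊1526492·177/10000⌋=27018; principal=368405-27018=341387; balance=1526492-341387=1185105
3. interest=⌊1185105·177/10000⌋=20976; principal=368405-20976=347429; balance=1185105-347429=837676

1 32956 335449 1526492
2 27018 341387 1185105
3 20976 347429 837676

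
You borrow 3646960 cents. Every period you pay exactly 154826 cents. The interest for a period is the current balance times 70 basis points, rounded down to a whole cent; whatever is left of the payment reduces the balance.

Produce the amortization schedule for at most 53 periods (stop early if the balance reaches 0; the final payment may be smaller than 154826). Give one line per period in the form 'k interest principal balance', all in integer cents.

1 25528 129298 3517662
2 24623 130203 3387459
3 23712 131114 3256345
4 22794 132032 3124313
5 21870 132956 2991357
6 20939 133887 2857470
7 20002 134824 2722646
8 19058 135768 2586878
9 18108 136718 2450160
10 17151 137675 2312485
11 16187 138639 2173846
12 15216 139610 2034236
13 14239 140587 1893649
14 13255 141571 1752078
15 12264 142562 1609516
16 11266 143560 1465956
17 10261 144565 1321391
18 9249 145577 1175814
19 8230 146596 1029218
20 7204 147622 881596
21 6171 148655 732941
22 5130 149696 583245
23 4082 150744 432501
24 3027 151799 280702
25 1964 152862 127840
26 894 127840 0

1. interest=⌊3646960·70/10000⌋=25528; principal=154826-25528=129298; balance=3646960-129298=3517662
2. interest=⌊3517662·70/10000⌋=24623; principal=154826-24623=130203; balance=3517662-130203=3387459
3. interest=⌊3387459·70/10000⌋=23712; principal=154826-23712=131114; balance=3387459-131114=3256345
4. interest=⌊3256345·70/10000⌋=22794; principal=154826-22794=132032; balance=3256345-132032=3124313
5. interest=⌊3124313·70/10000⌋=21870; principal=154826-21870=132956; balance=3124313-132956=2991357
6. interest=⌊2991357·70/10000⌋=20939; principal=154826-20939=133887; balance=2991357-133887=2857470
7. interest=⌊2857470·70/10000⌋=20002; principal=154826-20002=134824; balance=2857470-134824=2722646
8. interest=⌊2722646·70/10000⌋=19058; principal=154826-19058=135768; balance=2722646-135768=2586878
9. interest=⌊2586878·70/10000⌋=18108; principal=154826-18108=136718; balance=2586878-136718=2450160
10. interest=⌊2450160·70/10000⌋=17151; principal=154826-17151=137675; balance=2450160-137675=2312485
11. interest=⌊2312485·70/10000⌋=16187; principal=154826-16187=138639; balance=2312485-138639=2173846
12. interest=⌊2173846·70/10000⌋=15216; principal=154826-15216=139610; balance=2173846-139610=2034236
13. interest=⌊2034236·70/10000⌋=14239; principal=154826-14239=140587; balance=2034236-140587=1893649
14. interest=⌊1893649·70/10000⌋=13255; principal=154826-13255=141571; balance=1893649-141571=1752078
15. interest=⌊1752078·70/10000⌋=12264; principal=154826-12264=142562; balance=1752078-142562=1609516
16. interest=⌊1609516·70/10000⌋=11266; principal=154826-11266=143560; balance=1609516-143560=1465956
17. interest=⌊1465956·70/10000⌋=10261; principal=154826-10261=144565; balance=1465956-144565=1321391
18. interest=⌊1321391·70/10000⌋=9249; principal=154826-9249=145577; balance=1321391-145577=1175814
19. interest=⌊1175814·70/10000⌋=8230; principal=154826-8230=146596; balance=1175814-146596=1029218
20. interest=⌊1029218·70/10000⌋=7204; principal=154826-7204=147622; balance=1029218-147622=881596
21. interest=⌊881596·70/10000⌋=6171; principal=154826-6171=148655; balance=881596-148655=732941
22. interest=⌊732941·70/10000⌋=5130; principal=154826-5130=149696; balance=732941-149696=583245
23. interest=⌊583245·70/10000⌋=4082; principal=154826-4082=150744; balance=583245-150744=432501
24. interest=⌊432501·70/10000⌋=3027; principal=154826-3027=151799; balance=432501-151799=280702
25. interest=⌊280702·70/10000⌋=1964; principal=154826-1964=152862; balance=280702-152862=127840
26. interest=⌊127840·70/10000⌋=894; principal=min(154826-894,127840)=127840; balance=127840-127840=0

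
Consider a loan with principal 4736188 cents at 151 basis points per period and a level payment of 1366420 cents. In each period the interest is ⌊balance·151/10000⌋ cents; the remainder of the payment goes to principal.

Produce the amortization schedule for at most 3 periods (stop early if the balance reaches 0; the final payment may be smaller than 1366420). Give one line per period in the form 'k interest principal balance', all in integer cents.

1. interest=⌊4736188·151/10000⌋=71516; principal=1366420-71516=1294904; balance=4736188-1294904=3441284
2. interest=⌊3441284·151/10000⌋=51963; principal=1366420-51963=1314457; balance=3441284-1314457=2126827
3. interest=⌊2126827·151/10000⌋=32115; principal=1366420-32115=1334305; balance=2126827-1334305=792522

1 71516 1294904 3441284
2 51963 1314457 2126827
3 32115 1334305 792522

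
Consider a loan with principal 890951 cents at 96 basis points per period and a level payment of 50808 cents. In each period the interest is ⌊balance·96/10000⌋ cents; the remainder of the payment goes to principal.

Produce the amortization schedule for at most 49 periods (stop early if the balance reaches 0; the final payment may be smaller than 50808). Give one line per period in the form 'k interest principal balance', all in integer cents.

1 8553 42255 848696
2 8147 42661 806035
3 7737 43071 762964
4 7324 43484 719480
5 6907 43901 675579
6 6485 44323 631256
7 6060 44748 586508
8 5630 45178 541330
9 5196 45612 495718
10 4758 46050 449668
11 4316 46492 403176
12 3870 46938 356238
13 3419 47389 308849
14 2964 47844 261005
15 2505 48303 212702
16 2041 48767 163935
17 1573 49235 114700
18 1101 49707 64993
19 623 50185 14808
20 142 14808 0

1. interest=⌊890951·96/10000⌋=8553; principal=50808-8553=42255; balance=890951-42255=848696
2. interest=⌊848696·96/10000⌋=8147; principal=50808-8147=42661; balance=848696-42661=806035
3. interest=⌊806035·96/10000⌋=7737; principal=50808-7737=43071; balance=806035-43071=762964
4. interest=⌊762964·96/10000⌋=7324; principal=50808-7324=43484; balance=762964-43484=719480
5. interest=⌊719480·96/10000⌋=6907; principal=50808-6907=43901; balance=719480-43901=675579
6. interest=⌊675579·96/10000⌋=6485; principal=50808-6485=44323; balance=675579-44323=631256
7. interest=⌊631256·96/10000⌋=6060; principal=50808-6060=44748; balance=631256-44748=586508
8. interest=⌊586508·96/10000⌋=5630; principal=50808-5630=45178; balance=586508-45178=541330
9. interest=⌊541330·96/10000⌋=5196; principal=50808-5196=45612; balance=541330-45612=495718
10. interest=⌊495718·96/10000⌋=4758; principal=50808-4758=46050; balance=495718-46050=449668
11. interest=⌊449668·96/10000⌋=4316; principal=50808-4316=46492; balance=449668-46492=403176
12. interest=⌊403176·96/10000⌋=3870; principal=50808-3870=46938; balance=403176-46938=356238
13. interest=⌊356238·96/10000⌋=3419; principal=50808-3419=47389; balance=356238-47389=308849
14. interest=⌊308849·96/10000⌋=2964; principal=50808-2964=47844; balance=308849-47844=261005
15. interest=⌊261005·96/10000⌋=2505; principal=50808-2505=48303; balance=261005-48303=212702
16. interest=⌊212702·96/10000⌋=2041; principal=50808-2041=48767; balance=212702-48767=163935
17. interest=⌊163935·96/10000⌋=1573; principal=50808-1573=49235; balance=163935-49235=114700
18. interest=⌊114700·96/10000⌋=1101; principal=50808-1101=49707; balance=114700-49707=64993
19. interest=⌊64993·96/10000⌋=623; principal=50808-623=50185; balance=64993-50185=14808
20. interest=⌊14808·96/10000⌋=142; principal=min(50808-142,14808)=14808; balance=14808-14808=0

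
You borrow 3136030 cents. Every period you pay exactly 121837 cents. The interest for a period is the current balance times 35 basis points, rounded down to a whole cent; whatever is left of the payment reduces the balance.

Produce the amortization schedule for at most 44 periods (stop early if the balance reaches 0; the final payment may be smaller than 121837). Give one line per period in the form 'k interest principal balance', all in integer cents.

1 10976 110861 3025169
2 10588 111249 2913920
3 10198 111639 2802281
4 9807 112030 2690251
5 9415 112422 2577829
6 9022 112815 2465014
7 8627 113210 2351804
8 8231 113606 2238198
9 7833 114004 2124194
10 7434 114403 2009791
11 7034 114803 1894988
12 6632 115205 1779783
13 6229 115608 1664175
14 5824 116013 1548162
15 5418 116419 1431743
16 5011 116826 1314917
17 4602 117235 1197682
18 4191 117646 1080036
19 3780 118057 961979
20 3366 118471 843508
21 2952 118885 724623
22 2536 119301 605322
23 2118 119719 485603
24 1699 120138 365465
25 1279 120558 244907
26 857 120980 123927
27 433 121404 2523
28 8 2523 0

1. interest=⌊3136030·35/10000⌋=10976; principal=121837-10976=110861; balance=3136030-110861=3025169
2. interest=⌊3025169·35/10000⌋=10588; principal=121837-10588=111249; balance=3025169-111249=2913920
3. interest=⌊2913920·35/10000⌋=10198; principal=121837-10198=111639; balance=2913920-111639=2802281
4. interest=⌊2802281·35/10000⌋=9807; principal=121837-9807=112030; balance=2802281-112030=2690251
5. interest=⌊2690251·35/10000⌋=9415; principal=121837-9415=112422; balance=2690251-112422=2577829
6. interest=⌊2577829·35/10000⌋=9022; principal=121837-9022=112815; balance=2577829-112815=2465014
7. interest=⌊2465014·35/10000⌋=8627; principal=121837-8627=113210; balance=2465014-113210=2351804
8. interest=⌊2351804·35/10000⌋=8231; principal=121837-8231=113606; balance=2351804-113606=2238198
9. interest=⌊2238198·35/10000⌋=7833; principal=121837-7833=114004; balance=2238198-114004=2124194
10. interest=⌊2124194·35/10000⌋=7434; principal=121837-7434=114403; balance=2124194-114403=2009791
11. interest=⌊2009791·35/10000⌋=7034; principal=121837-7034=114803; balance=2009791-114803=1894988
12. interest=⌊1894988·35/10000⌋=6632; principal=121837-6632=115205; balance=1894988-115205=1779783
13. interest=⌊1779783·35/10000⌋=6229; principal=121837-6229=115608; balance=1779783-115608=1664175
14. interest=⌊1664175·35/10000⌋=5824; principal=121837-5824=116013; balance=1664175-116013=1548162
15. interest=⌊1548162·35/10000⌋=5418; principal=121837-5418=116419; balance=1548162-116419=1431743
16. interest=⌊1431743·35/10000⌋=5011; principal=121837-5011=116826; balance=1431743-116826=1314917
17. interest=⌊1314917·35/10000⌋=4602; principal=121837-4602=117235; balance=1314917-117235=1197682
18. interest=⌊1197682·35/10000⌋=4191; principal=121837-4191=117646; balance=1197682-117646=1080036
19. interest=⌊1080036·35/10000⌋=3780; principal=121837-3780=118057; balance=1080036-118057=961979
20. interest=⌊961979·35/10000⌋=3366; principal=121837-3366=118471; balance=961979-118471=843508
21. interest=⌊843508·35/10000⌋=2952; principal=121837-2952=118885; balance=843508-118885=724623
22. interest=⌊724623·35/10000⌋=2536; principal=121837-2536=119301; balance=724623-119301=605322
23. interest=⌊605322·35/10000⌋=2118; principal=121837-2118=119719; balance=605322-119719=485603
24. interest=⌊485603·35/10000⌋=1699; principal=121837-1699=120138; balance=485603-120138=365465
25. interest=⌊365465·35/10000⌋=1279; principal=121837-1279=120558; balance=365465-120558=244907
26. interest=⌊244907·35/10000⌋=857; principal=121837-857=120980; balance=244907-120980=123927
27. interest=⌊123927·35/10000⌋=433; principal=121837-433=121404; balance=123927-121404=2523
28. interest=⌊2523·35/10000⌋=8; principal=min(121837-8,2523)=2523; balance=2523-2523=0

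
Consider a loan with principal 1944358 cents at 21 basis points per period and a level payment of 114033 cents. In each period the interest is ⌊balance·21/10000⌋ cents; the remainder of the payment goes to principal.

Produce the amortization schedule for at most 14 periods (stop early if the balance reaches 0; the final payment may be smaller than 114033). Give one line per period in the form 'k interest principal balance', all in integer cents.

1 4083 109950 1834408
2 3852 110181 1724227
3 3620 110413 1613814
4 3389 110644 1503170
5 3156 110877 1392293
6 2923 111110 1281183
7 2690 111343 1169840
8 2456 111577 1058263
9 2222 111811 946452
10 1987 112046 834406
11 1752 112281 722125
12 1516 112517 609608
13 1280 112753 496855
14 1043 112990 383865

1. interest=⌊1944358·21/10000⌋=4083; principal=114033-4083=109950; balance=1944358-109950=1834408
2. interest=⌊1834408·21/10000⌋=3852; principal=114033-3852=110181; balance=1834408-110181=1724227
3. interest=⌊1724227·21/10000⌋=3620; principal=114033-3620=110413; balance=1724227-110413=1613814
4. interest=⌊1613814·21/10000⌋=3389; principal=114033-3389=110644; balance=1613814-110644=1503170
5. interest=⌊1503170·21/10000⌋=3156; principal=114033-3156=110877; balance=1503170-110877=1392293
6. interest=⌊1392293·21/10000⌋=2923; principal=114033-2923=111110; balance=1392293-111110=1281183
7. interest=⌊1281183·21/10000⌋=2690; principal=114033-2690=111343; balance=1281183-111343=1169840
8. interest=⌊1169840·21/10000⌋=2456; principal=114033-2456=111577; balance=1169840-111577=1058263
9. interest=⌊1058263·21/10000⌋=2222; principal=114033-2222=111811; balance=1058263-111811=946452
10. interest=⌊946452·21/10000⌋=1987; principal=114033-1987=112046; balance=946452-112046=834406
11. interest=⌊834406·21/10000⌋=1752; principal=114033-1752=112281; balance=834406-112281=722125
12. interest=⌊722125·21/10000⌋=1516; principal=114033-1516=112517; balance=722125-112517=609608
13. interest=⌊609608·21/10000⌋=1280; principal=114033-1280=112753; balance=609608-112753=496855
14. interest=⌊496855·21/10000⌋=1043; principal=114033-1043=112990; balance=496855-112990=383865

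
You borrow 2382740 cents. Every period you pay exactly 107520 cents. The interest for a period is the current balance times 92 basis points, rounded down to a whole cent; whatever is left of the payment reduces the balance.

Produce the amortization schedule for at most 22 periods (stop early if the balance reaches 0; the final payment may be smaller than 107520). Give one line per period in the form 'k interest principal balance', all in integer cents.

1. interest=⌊2382740·92/10000⌋=21921; principal=107520-21921=85599; balance=2382740-85599=2297141
2. interest=⌊2297141·92/10000⌋=21133; principal=107520-21133=86387; balance=2297141-86387=2210754
3. interest=⌊2210754·92/10000⌋=20338; principal=107520-20338=87182; balance=2210754-87182=2123572
4. interest=⌊2123572·92/10000⌋=19536; principal=107520-19536=87984; balance=2123572-87984=2035588
5. interest=⌊2035588·92/10000⌋=18727; principal=107520-18727=88793; balance=2035588-88793=1946795
6. interest=⌊1946795·92/10000⌋=17910; principal=107520-17910=89610; balance=1946795-89610=1857185
7. interest=⌊1857185·92/10000⌋=17086; principal=107520-17086=90434; balance=1857185-90434=1766751
8. interest=⌊1766751·92/10000⌋=16254; principal=107520-16254=91266; balance=1766751-91266=1675485
9. interest=⌊1675485·92/10000⌋=15414; principal=107520-15414=92106; balance=1675485-92106=1583379
10. interest=⌊1583379·92/10000⌋=14567; principal=107520-14567=92953; balance=1583379-92953=1490426
11. interest=⌊1490426·92/10000⌋=13711; principal=107520-13711=93809; balance=1490426-93809=1396617
12. interest=⌊1396617·92/10000⌋=12848; principal=107520-12848=94672; balance=1396617-94672=1301945
13. interest=⌊1301945·92/10000⌋=11977; principal=107520-11977=95543; balance=1301945-95543=1206402
14. interest=⌊1206402·92/10000⌋=11098; principal=107520-11098=96422; balance=1206402-96422=1109980
15. interest=⌊1109980·92/10000⌋=10211; principal=107520-10211=97309; balance=1109980-97309=1012671
16. interest=⌊1012671·92/10000⌋=9316; principal=107520-9316=98204; balance=1012671-98204=914467
17. interest=⌊914467·92/10000⌋=8413; principal=107520-8413=99107; balance=914467-99107=815360
18. interest=⌊815360·92/10000⌋=7501; principal=107520-7501=100019; balance=815360-100019=715341
19. interest=⌊715341·92/10000⌋=6581; principal=107520-6581=100939; balance=715341-100939=614402
20. interest=⌊614402·92/10000⌋=5652; principal=107520-5652=101868; balance=614402-101868=512534
21. interest=⌊512534·92/10000⌋=4715; principal=107520-4715=102805; balance=512534-102805=409729
22. interest=⌊409729·92/10000⌋=3769; principal=107520-3769=103751; balance=409729-103751=305978

1 21921 85599 2297141
2 21133 86387 2210754
3 20338 87182 2123572
4 19536 87984 2035588
5 18727 88793 1946795
6 17910 89610 1857185
7 17086 90434 1766751
8 16254 91266 1675485
9 15414 92106 1583379
10 14567 92953 1490426
11 13711 93809 1396617
12 12848 94672 1301945
13 11977 95543 1206402
14 11098 96422 1109980
15 10211 97309 1012671
16 9316 98204 914467
17 8413 99107 815360
18 7501 100019 715341
19 6581 100939 614402
20 5652 101868 512534
21 4715 102805 409729
22 3769 103751 305978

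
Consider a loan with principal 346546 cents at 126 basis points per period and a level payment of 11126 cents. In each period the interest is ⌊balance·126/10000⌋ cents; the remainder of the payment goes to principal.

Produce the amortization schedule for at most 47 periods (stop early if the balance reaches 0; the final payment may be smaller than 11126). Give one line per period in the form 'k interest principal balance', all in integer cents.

1 4366 6760 339786
2 4281 6845 332941
3 4195 6931 326010
4 4107 7019 318991
5 4019 7107 311884
6 3929 7197 304687
7 3839 7287 297400
8 3747 7379 290021
9 3654 7472 282549
10 3560 7566 274983
11 3464 7662 267321
12 3368 7758 259563
13 3270 7856 251707
14 3171 7955 243752
15 3071 8055 235697
16 2969 8157 227540
17 2867 8259 219281
18 2762 8364 210917
19 2657 8469 202448
20 2550 8576 193872
21 2442 8684 185188
22 2333 8793 176395
23 2222 8904 167491
24 2110 9016 158475
25 1996 9130 149345
26 1881 9245 140100
27 1765 9361 130739
28 1647 9479 121260
29 1527 9599 111661
30 1406 9720 101941
31 1284 9842 92099
32 1160 9966 82133
33 1034 10092 72041
34 907 10219 61822
35 778 10348 51474
36 648 10478 40996
37 516 10610 30386
38 382 10744 19642
39 247 10879 8763
40 110 8763 0

1. interest=⌊346546·126/10000⌋=4366; principal=11126-4366=6760; balance=346546-6760=339786
2. interest=⌊339786·126/10000⌋=4281; principal=11126-4281=6845; balance=339786-6845=332941
3. interest=⌊332941·126/10000⌋=4195; principal=11126-4195=6931; balance=332941-6931=326010
4. interest=⌊326010·126/10000⌋=4107; principal=11126-4107=7019; balance=326010-7019=318991
5. interest=⌊318991·126/10000⌋=4019; principal=11126-4019=7107; balance=318991-7107=311884
6. interest=⌊311884·126/10000⌋=3929; principal=11126-3929=7197; balance=311884-7197=304687
7. interest=⌊304687·126/10000⌋=3839; principal=11126-3839=7287; balance=304687-7287=297400
8. interest=⌊297400·126/10000⌋=3747; principal=11126-3747=7379; balance=297400-7379=290021
9. interest=⌊290021·126/10000⌋=3654; principal=11126-3654=7472; balance=290021-7472=282549
10. interest=⌊282549·126/10000⌋=3560; principal=11126-3560=7566; balance=282549-7566=274983
11. interest=⌊274983·126/10000⌋=3464; principal=11126-3464=7662; balance=274983-7662=267321
12. interest=⌊267321·126/10000⌋=3368; principal=11126-3368=7758; balance=267321-7758=259563
13. interest=⌊259563·126/10000⌋=3270; principal=11126-3270=7856; balance=259563-7856=251707
14. interest=⌊251707·126/10000⌋=3171; principal=11126-3171=7955; balance=251707-7955=243752
15. interest=⌊243752·126/10000⌋=3071; principal=11126-3071=8055; balance=243752-8055=235697
16. interest=⌊235697·126/10000⌋=2969; principal=11126-2969=8157; balance=235697-8157=227540
17. interest=⌊227540·126/10000⌋=2867; principal=11126-2867=8259; balance=227540-8259=219281
18. interest=⌊219281·126/10000⌋=2762; principal=11126-2762=8364; balance=219281-8364=210917
19. interest=⌊210917·126/10000⌋=2657; principal=11126-2657=8469; balance=210917-8469=202448
20. interest=⌊202448·126/10000⌋=2550; principal=11126-2550=8576; balance=202448-8576=193872
21. interest=⌊193872·126/10000⌋=2442; principal=11126-2442=8684; balance=193872-8684=185188
22. interest=⌊185188·126/10000⌋=2333; principal=11126-2333=8793; balance=185188-8793=176395
23. interest=⌊176395·126/10000⌋=2222; principal=11126-2222=8904; balance=176395-8904=167491
24. interest=⌊167491·126/10000⌋=2110; principal=11126-2110=9016; balance=167491-9016=158475
25. interest=⌊158475·126/10000⌋=1996; principal=11126-1996=9130; balance=158475-9130=149345
26. interest=⌊149345·126/10000⌋=1881; principal=11126-1881=9245; balance=149345-9245=140100
27. interest=⌊140100·126/10000⌋=1765; principal=11126-1765=9361; balance=140100-9361=130739
28. interest=⌊130739·126/10000⌋=1647; principal=11126-1647=9479; balance=130739-9479=121260
29. interest=⌊121260·126/10000⌋=1527; principal=11126-1527=9599; balance=121260-9599=111661
30. interest=⌊111661·126/10000⌋=1406; principal=11126-1406=9720; balance=111661-9720=101941
31. interest=⌊101941·126/10000⌋=1284; principal=11126-1284=9842; balance=101941-9842=92099
32. interest=⌊92099·126/10000⌋=1160; principal=11126-1160=9966; balance=92099-9966=82133
33. interest=⌊82133·126/10000⌋=1034; principal=11126-1034=10092; balance=82133-10092=72041
34. interest=⌊72041·126/10000⌋=907; principal=11126-907=10219; balance=72041-10219=61822
35. interest=⌊61822·126/10000⌋=778; principal=11126-778=10348; balance=61822-10348=51474
36. interest=⌊51474·126/10000⌋=648; principal=11126-648=10478; balance=51474-10478=40996
37. interest=⌊40996·126/10000⌋=516; principal=11126-516=10610; balance=40996-10610=30386
38. interest=⌊30386·126/10000⌋=382; principal=11126-382=10744; balance=30386-10744=19642
39. interest=⌊19642·126/10000⌋=247; principal=11126-247=10879; balance=19642-10879=8763
40. interest=⌊8763·126/10000⌋=110; principal=min(11126-110,8763)=8763; balance=8763-8763=0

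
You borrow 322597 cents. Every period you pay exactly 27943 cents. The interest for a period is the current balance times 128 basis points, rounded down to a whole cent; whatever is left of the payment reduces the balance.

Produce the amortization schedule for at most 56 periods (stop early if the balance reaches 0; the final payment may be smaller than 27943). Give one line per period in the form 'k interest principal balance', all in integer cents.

1 4129 23814 298783
2 3824 24119 274664
3 3515 24428 250236
4 3203 24740 225496
5 2886 25057 200439
6 2565 25378 175061
7 2240 25703 149358
8 1911 26032 123326
9 1578 26365 96961
10 1241 26702 70259
11 899 27044 43215
12 553 27390 15825
13 202 15825 0

1. interest=⌊322597·128/10000⌋=4129; principal=27943-4129=23814; balance=322597-23814=298783
2. interest=⌊298783·128/10000⌋=3824; principal=27943-3824=24119; balance=298783-24119=274664
3. interest=⌊274664·128/10000⌋=3515; principal=27943-3515=24428; balance=274664-24428=250236
4. interest=⌊250236·128/10000⌋=3203; principal=27943-3203=24740; balance=250236-24740=225496
5. interest=⌊225496·128/10000⌋=2886; principal=27943-2886=25057; balance=225496-25057=200439
6. interest=⌊200439·128/10000⌋=2565; principal=27943-2565=25378; balance=200439-25378=175061
7. interest=⌊175061·128/10000⌋=2240; principal=27943-2240=25703; balance=175061-25703=149358
8. interest=⌊149358·128/10000⌋=1911; principal=27943-1911=26032; balance=149358-26032=123326
9. interest=⌊123326·128/10000⌋=1578; principal=27943-1578=26365; balance=123326-26365=96961
10. interest=⌊96961·128/10000⌋=1241; principal=27943-1241=26702; balance=96961-26702=70259
11. interest=⌊70259·128/10000⌋=899; principal=27943-899=27044; balance=70259-27044=43215
12. interest=⌊43215·128/10000⌋=553; principal=27943-553=27390; balance=43215-27390=15825
13. interest=⌊15825·128/10000⌋=202; principal=min(27943-202,15825)=15825; balance=15825-15825=0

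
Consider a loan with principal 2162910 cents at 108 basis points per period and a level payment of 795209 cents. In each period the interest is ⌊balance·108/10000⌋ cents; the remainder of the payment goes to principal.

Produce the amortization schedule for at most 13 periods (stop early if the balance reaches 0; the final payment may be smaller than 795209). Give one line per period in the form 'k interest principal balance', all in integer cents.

1 23359 771850 1391060
2 15023 780186 610874
3 6597 610874 0

1. interest=⌊2162910·108/10000⌋=23359; principal=795209-23359=771850; balance=2162910-771850=1391060
2. interest=⌊1391060·108/10000⌋=15023; principal=795209-15023=780186; balance=1391060-780186=610874
3. interest=⌊610874·108/10000⌋=6597; principal=min(795209-6597,610874)=610874; balance=610874-610874=0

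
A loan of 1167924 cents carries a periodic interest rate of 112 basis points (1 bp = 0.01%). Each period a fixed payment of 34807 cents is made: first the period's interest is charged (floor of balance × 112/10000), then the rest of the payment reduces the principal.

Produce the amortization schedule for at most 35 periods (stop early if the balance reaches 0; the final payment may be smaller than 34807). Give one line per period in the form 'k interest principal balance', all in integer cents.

1 13080 21727 1146197
2 12837 21970 1124227
3 12591 22216 1102011
4 12342 22465 1079546
5 12090 22717 1056829
6 11836 22971 1033858
7 11579 23228 1010630
8 11319 23488 987142
9 11055 23752 963390
10 10789 24018 939372
11 10520 24287 915085
12 10248 24559 890526
13 9973 24834 865692
14 9695 25112 840580
15 9414 25393 815187
16 9130 25677 789510
17 8842 25965 763545
18 8551 26256 737289
19 8257 26550 710739
20 7960 26847 683892
21 7659 27148 656744
22 7355 27452 629292
23 7048 27759 601533
24 6737 28070 573463
25 6422 28385 545078
26 6104 28703 516375
27 5783 29024 487351
28 5458 29349 458002
29 5129 29678 428324
30 4797 30010 398314
31 4461 30346 367968
32 4121 30686 337282
33 3777 31030 306252
34 3430 31377 274875
35 3078 31729 243146

1. interest=⌊1167924·112/10000⌋=13080; principal=34807-13080=21727; balance=1167924-21727=1146197
2. interest=⌊1146197·112/10000⌋=12837; principal=34807-12837=21970; balance=1146197-21970=1124227
3. interest=⌊1124227·112/10000⌋=12591; principal=34807-12591=22216; balance=1124227-22216=1102011
4. interest=⌊1102011·112/10000⌋=12342; principal=34807-12342=22465; balance=1102011-22465=1079546
5. interest=⌊1079546·112/10000⌋=12090; principal=34807-12090=22717; balance=1079546-22717=1056829
6. interest=⌊1056829·112/10000⌋=11836; principal=34807-11836=22971; balance=1056829-22971=1033858
7. interest=⌊1033858·112/10000⌋=11579; principal=34807-11579=23228; balance=1033858-23228=1010630
8. interest=⌊1010630·112/10000⌋=11319; principal=34807-11319=23488; balance=1010630-23488=987142
9. interest=⌊987142·112/10000⌋=11055; principal=34807-11055=23752; balance=987142-23752=963390
10. interest=⌊963390·112/10000⌋=10789; principal=34807-10789=24018; balance=963390-24018=939372
11. interest=⌊939372·112/10000⌋=10520; principal=34807-10520=24287; balance=939372-24287=915085
12. interest=⌊915085·112/10000⌋=10248; principal=34807-10248=24559; balance=915085-24559=890526
13. interest=⌊890526·112/10000⌋=9973; principal=34807-9973=24834; balance=890526-24834=865692
14. interest=⌊865692·112/10000⌋=9695; principal=34807-9695=25112; balance=865692-25112=840580
15. interest=⌊840580·112/10000⌋=9414; principal=34807-9414=25393; balance=840580-25393=815187
16. interest=⌊815187·112/10000⌋=9130; principal=34807-9130=25677; balance=815187-25677=789510
17. interest=⌊789510·112/10000⌋=8842; principal=34807-8842=25965; balance=789510-25965=763545
18. interest=⌊763545·112/10000⌋=8551; principal=34807-8551=26256; balance=763545-26256=737289
19. interest=⌊737289·112/10000⌋=8257; principal=34807-8257=26550; balance=737289-26550=710739
20. interest=⌊710739·112/10000⌋=7960; principal=34807-7960=26847; balance=710739-26847=683892
21. interest=⌊683892·112/10000⌋=7659; principal=34807-7659=27148; balance=683892-27148=656744
22. interest=⌊656744·112/10000⌋=7355; principal=34807-7355=27452; balance=656744-27452=629292
23. interest=⌊629292·112/10000⌋=7048; principal=34807-7048=27759; balance=629292-27759=601533
24. interest=⌊601533·112/10000⌋=6737; principal=34807-6737=28070; balance=601533-28070=573463
25. interest=⌊573463·112/10000⌋=6422; principal=34807-6422=28385; balance=573463-28385=545078
26. interest=⌊545078·112/10000⌋=6104; principal=34807-6104=28703; balance=545078-28703=516375
27. interest=⌊516375·112/10000⌋=5783; principal=34807-5783=29024; balance=516375-29024=487351
28. interest=⌊487351·112/10000⌋=5458; principal=34807-5458=29349; balance=487351-29349=458002
29. interest=⌊458002·112/10000⌋=5129; principal=34807-5129=29678; balance=458002-29678=428324
30. interest=⌊428324·112/10000⌋=4797; principal=34807-4797=30010; balance=428324-30010=398314
31. interest=⌊398314·112/10000⌋=4461; principal=34807-4461=30346; balance=398314-30346=367968
32. interest=⌊367968·112/10000⌋=4121; principal=34807-4121=30686; balance=367968-30686=337282
33. interest=⌊337282·112/10000⌋=3777; principal=34807-3777=31030; balance=337282-31030=306252
34. interest=⌊306252·112/10000⌋=3430; principal=34807-3430=31377; balance=306252-31377=274875
35. interest=⌊274875·112/10000⌋=3078; principal=34807-3078=31729; balance=274875-31729=243146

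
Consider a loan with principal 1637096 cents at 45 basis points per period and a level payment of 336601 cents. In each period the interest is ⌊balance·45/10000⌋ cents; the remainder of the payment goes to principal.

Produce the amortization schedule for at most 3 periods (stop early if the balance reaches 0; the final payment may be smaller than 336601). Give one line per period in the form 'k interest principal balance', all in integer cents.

1. interest=⌊1637096·45/10000⌋=7366; principal=336601-7366=329235; balance=1637096-329235=1307861
2. interest=⌊1307861·45/10000⌋=5885; principal=336601-5885=330716; balance=1307861-330716=977145
3. interest=⌊977145·45/10000⌋=4397; principal=336601-4397=332204; balance=977145-332204=644941

1 7366 329235 1307861
2 5885 330716 977145
3 4397 332204 644941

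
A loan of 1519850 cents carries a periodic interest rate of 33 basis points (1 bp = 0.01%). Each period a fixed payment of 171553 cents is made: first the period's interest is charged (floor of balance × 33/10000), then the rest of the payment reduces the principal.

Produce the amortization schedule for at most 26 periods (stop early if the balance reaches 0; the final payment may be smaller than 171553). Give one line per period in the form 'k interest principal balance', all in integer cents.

1. interest=⌊1519850·33/10000⌋=5015; principal=171553-5015=166538; balance=1519850-166538=1353312
2. interest=⌊1353312·33/10000⌋=4465; principal=171553-4465=167088; balance=1353312-167088=1186224
3. interest=⌊1186224·33/10000⌋=3914; principal=171553-3914=167639; balance=1186224-167639=1018585
4. interest=⌊1018585·33/10000⌋=3361; principal=171553-3361=168192; balance=1018585-168192=850393
5. interest=⌊850393·33/10000⌋=2806; principal=171553-2806=168747; balance=850393-168747=681646
6. interest=⌊681646·33/10000⌋=2249; principal=171553-2249=169304; balance=681646-169304=512342
7. interest=⌊512342·33/10000⌋=1690; principal=171553-1690=169863; balance=512342-169863=342479
8. interest=⌊342479·33/10000⌋=1130; principal=171553-1130=170423; balance=342479-170423=172056
9. interest=⌊172056·33/10000⌋=567; principal=171553-567=170986; balance=172056-170986=1070
10. interest=⌊1070·33/10000⌋=3; principal=min(171553-3,1070)=1070; balance=1070-1070=0

1 5015 166538 1353312
2 4465 167088 1186224
3 3914 167639 1018585
4 3361 168192 850393
5 2806 168747 681646
6 2249 169304 512342
7 1690 169863 342479
8 1130 170423 172056
9 567 170986 1070
10 3 1070 0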